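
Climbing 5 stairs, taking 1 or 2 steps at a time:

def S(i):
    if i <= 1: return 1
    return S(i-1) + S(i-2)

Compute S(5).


Building up from base cases:
S(0) = 1
S(1) = 1
S(2) = S(1) + S(0) = 1 + 1 = 2
S(3) = S(2) + S(1) = 2 + 1 = 3
S(4) = S(3) + S(2) = 3 + 2 = 5
S(5) = S(4) + S(3) = 5 + 3 = 8

8


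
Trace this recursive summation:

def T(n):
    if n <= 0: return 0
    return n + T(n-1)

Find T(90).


T(90)
= 90 + 89 + 88 + 87 + 86 + 85 + 84 + 83 + 82 + 81 + 80 + 79 + 78 + 77 + 76 + 75 + 74 + 73 + 72 + 71 + 70 + 69 + 68 + 67 + 66 + 65 + 64 + 63 + 62 + 61 + 60 + 59 + 58 + 57 + 56 + 55 + 54 + 53 + 52 + 51 + 50 + 49 + 48 + 47 + 46 + 45 + 44 + 43 + 42 + 41 + 40 + 39 + 38 + 37 + 36 + 35 + 34 + 33 + 32 + 31 + 30 + 29 + 28 + 27 + 26 + 25 + 24 + 23 + 22 + 21 + 20 + 19 + 18 + 17 + 16 + 15 + 14 + 13 + 12 + 11 + 10 + 9 + 8 + 7 + 6 + 5 + 4 + 3 + 2 + 1 + T(0)
= 90 + 89 + 88 + 87 + 86 + 85 + 84 + 83 + 82 + 81 + 80 + 79 + 78 + 77 + 76 + 75 + 74 + 73 + 72 + 71 + 70 + 69 + 68 + 67 + 66 + 65 + 64 + 63 + 62 + 61 + 60 + 59 + 58 + 57 + 56 + 55 + 54 + 53 + 52 + 51 + 50 + 49 + 48 + 47 + 46 + 45 + 44 + 43 + 42 + 41 + 40 + 39 + 38 + 37 + 36 + 35 + 34 + 33 + 32 + 31 + 30 + 29 + 28 + 27 + 26 + 25 + 24 + 23 + 22 + 21 + 20 + 19 + 18 + 17 + 16 + 15 + 14 + 13 + 12 + 11 + 10 + 9 + 8 + 7 + 6 + 5 + 4 + 3 + 2 + 1 + 0
= 4095

4095


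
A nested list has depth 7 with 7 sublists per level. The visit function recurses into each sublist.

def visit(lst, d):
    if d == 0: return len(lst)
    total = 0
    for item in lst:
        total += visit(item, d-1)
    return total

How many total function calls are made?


At depth 0 (root): 1 call
At depth 1: each of 1 parents calls visit on 7 children = 7 calls
At depth 2: each of 7 parents calls visit on 7 children = 49 calls
At depth 3: each of 49 parents calls visit on 7 children = 343 calls
At depth 4: each of 343 parents calls visit on 7 children = 2401 calls
At depth 5: each of 2401 parents calls visit on 7 children = 16807 calls
At depth 6: each of 16807 parents calls visit on 7 children = 117649 calls
At depth 7: each of 117649 parents calls visit on 7 children = 823543 calls
Total: 1 + 7 + 49 + 343 + 2401 + 16807 + 117649 + 823543 = 960800

960800


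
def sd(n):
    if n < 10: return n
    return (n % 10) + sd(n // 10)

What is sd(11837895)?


sd(11837895) = 5 + sd(1183789)
sd(1183789) = 9 + sd(118378)
sd(118378) = 8 + sd(11837)
sd(11837) = 7 + sd(1183)
sd(1183) = 3 + sd(118)
sd(118) = 8 + sd(11)
sd(11) = 1 + sd(1)
sd(1) = 1  (base case)
Total: 5 + 9 + 8 + 7 + 3 + 8 + 1 + 1 = 42

42


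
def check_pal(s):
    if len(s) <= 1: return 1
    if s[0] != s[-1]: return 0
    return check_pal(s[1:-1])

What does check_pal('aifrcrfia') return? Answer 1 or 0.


check_pal('aifrcrfia'): s[0]='a' == s[-1]='a' -> check check_pal('ifrcrfi')
check_pal('ifrcrfi'): s[0]='i' == s[-1]='i' -> check check_pal('frcrf')
check_pal('frcrf'): s[0]='f' == s[-1]='f' -> check check_pal('rcr')
check_pal('rcr'): s[0]='r' == s[-1]='r' -> check check_pal('c')
check_pal('c'): len <= 1 -> return 1  (base case)
Result: 1 (palindrome)

1


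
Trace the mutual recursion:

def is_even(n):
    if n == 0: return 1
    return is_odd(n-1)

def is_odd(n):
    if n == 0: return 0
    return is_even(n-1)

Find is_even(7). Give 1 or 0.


is_even(7) = is_odd(6)
is_odd(6) = is_even(5)
is_even(5) = is_odd(4)
is_odd(4) = is_even(3)
is_even(3) = is_odd(2)
is_odd(2) = is_even(1)
is_even(1) = is_odd(0)
is_odd(0) = 0  (base case)
Result: 0

0


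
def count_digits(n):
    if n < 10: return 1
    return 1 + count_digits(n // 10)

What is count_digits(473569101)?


count_digits(473569101) = 1 + count_digits(47356910)
count_digits(47356910) = 1 + count_digits(4735691)
count_digits(4735691) = 1 + count_digits(473569)
count_digits(473569) = 1 + count_digits(47356)
count_digits(47356) = 1 + count_digits(4735)
count_digits(4735) = 1 + count_digits(473)
count_digits(473) = 1 + count_digits(47)
count_digits(47) = 1 + count_digits(4)
count_digits(4) = 1  (base case: 4 < 10)
Unwinding: 1 + 1 + 1 + 1 + 1 + 1 + 1 + 1 + 1 = 9

9


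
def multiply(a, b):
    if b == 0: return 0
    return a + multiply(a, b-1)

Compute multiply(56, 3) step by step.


multiply(56, 3) = 56 + multiply(56, 2)
multiply(56, 2) = 56 + multiply(56, 1)
multiply(56, 1) = 56 + multiply(56, 0)
multiply(56, 0) = 0  (base case)
Total: 56 + 56 + 56 + 0 = 168

168


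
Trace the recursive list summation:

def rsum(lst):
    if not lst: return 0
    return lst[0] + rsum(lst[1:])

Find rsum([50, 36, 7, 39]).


rsum([50, 36, 7, 39]) = 50 + rsum([36, 7, 39])
rsum([36, 7, 39]) = 36 + rsum([7, 39])
rsum([7, 39]) = 7 + rsum([39])
rsum([39]) = 39 + rsum([])
rsum([]) = 0  (base case)
Total: 50 + 36 + 7 + 39 + 0 = 132

132


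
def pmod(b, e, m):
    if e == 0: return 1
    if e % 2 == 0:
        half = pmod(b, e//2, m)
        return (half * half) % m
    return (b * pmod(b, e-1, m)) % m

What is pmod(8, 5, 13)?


pmod(8, 5, 13): e is odd, compute pmod(8, 4, 13)
  pmod(8, 4, 13): e is even, compute pmod(8, 2, 13)
    pmod(8, 2, 13): e is even, compute pmod(8, 1, 13)
      pmod(8, 1, 13): e is odd, compute pmod(8, 0, 13)
        pmod(8, 0, 13) = 1
      (8 * 1) % 13 = 8
    half=8, (8*8) % 13 = 12
  half=12, (12*12) % 13 = 1
(8 * 1) % 13 = 8

8


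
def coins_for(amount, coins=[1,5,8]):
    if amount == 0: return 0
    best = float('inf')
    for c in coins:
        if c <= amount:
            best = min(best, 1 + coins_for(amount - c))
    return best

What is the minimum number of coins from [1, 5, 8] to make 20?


Building up with DP:
coins_for(0) = 0
coins_for(1) = min(1+coins_for(0)=1+0=1) = 1
coins_for(2) = min(1+coins_for(1)=1+1=2) = 2
coins_for(3) = min(1+coins_for(2)=1+2=3) = 3
coins_for(4) = min(1+coins_for(3)=1+3=4) = 4
coins_for(5) = min(1+coins_for(4)=1+4=5, 1+coins_for(0)=1+0=1) = 1
coins_for(6) = min(1+coins_for(5)=1+1=2, 1+coins_for(1)=1+1=2) = 2
coins_for(7) = min(1+coins_for(6)=1+2=3, 1+coins_for(2)=1+2=3) = 3
coins_for(8) = min(1+coins_for(7)=1+3=4, 1+coins_for(3)=1+3=4, 1+coins_for(0)=1+0=1) = 1
coins_for(9) = min(1+coins_for(8)=1+1=2, 1+coins_for(4)=1+4=5, 1+coins_for(1)=1+1=2) = 2
coins_for(10) = min(1+coins_for(9)=1+2=3, 1+coins_for(5)=1+1=2, 1+coins_for(2)=1+2=3) = 2
coins_for(11) = min(1+coins_for(10)=1+2=3, 1+coins_for(6)=1+2=3, 1+coins_for(3)=1+3=4) = 3
coins_for(12) = min(1+coins_for(11)=1+3=4, 1+coins_for(7)=1+3=4, 1+coins_for(4)=1+4=5) = 4
coins_for(13) = min(1+coins_for(12)=1+4=5, 1+coins_for(8)=1+1=2, 1+coins_for(5)=1+1=2) = 2
coins_for(14) = min(1+coins_for(13)=1+2=3, 1+coins_for(9)=1+2=3, 1+coins_for(6)=1+2=3) = 3
coins_for(15) = min(1+coins_for(14)=1+3=4, 1+coins_for(10)=1+2=3, 1+coins_for(7)=1+3=4) = 3
coins_for(16) = min(1+coins_for(15)=1+3=4, 1+coins_for(11)=1+3=4, 1+coins_for(8)=1+1=2) = 2
coins_for(17) = min(1+coins_for(16)=1+2=3, 1+coins_for(12)=1+4=5, 1+coins_for(9)=1+2=3) = 3
coins_for(18) = min(1+coins_for(17)=1+3=4, 1+coins_for(13)=1+2=3, 1+coins_for(10)=1+2=3) = 3
coins_for(19) = min(1+coins_for(18)=1+3=4, 1+coins_for(14)=1+3=4, 1+coins_for(11)=1+3=4) = 4
coins_for(20) = min(1+coins_for(19)=1+4=5, 1+coins_for(15)=1+3=4, 1+coins_for(12)=1+4=5) = 4

4


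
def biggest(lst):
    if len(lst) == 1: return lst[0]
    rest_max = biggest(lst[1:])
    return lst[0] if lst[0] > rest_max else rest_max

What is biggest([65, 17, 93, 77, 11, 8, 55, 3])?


biggest([65, 17, 93, 77, 11, 8, 55, 3]): compare 65 with biggest([17, 93, 77, 11, 8, 55, 3])
biggest([17, 93, 77, 11, 8, 55, 3]): compare 17 with biggest([93, 77, 11, 8, 55, 3])
biggest([93, 77, 11, 8, 55, 3]): compare 93 with biggest([77, 11, 8, 55, 3])
biggest([77, 11, 8, 55, 3]): compare 77 with biggest([11, 8, 55, 3])
biggest([11, 8, 55, 3]): compare 11 with biggest([8, 55, 3])
biggest([8, 55, 3]): compare 8 with biggest([55, 3])
biggest([55, 3]): compare 55 with biggest([3])
biggest([3]) = 3  (base case)
Compare 55 with 3 -> 55
Compare 8 with 55 -> 55
Compare 11 with 55 -> 55
Compare 77 with 55 -> 77
Compare 93 with 77 -> 93
Compare 17 with 93 -> 93
Compare 65 with 93 -> 93

93


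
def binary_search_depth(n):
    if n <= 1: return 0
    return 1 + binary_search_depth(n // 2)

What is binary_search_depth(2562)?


2562 / 2 = 1281
1281 / 2 = 640
640 / 2 = 320
320 / 2 = 160
160 / 2 = 80
80 / 2 = 40
40 / 2 = 20
20 / 2 = 10
10 / 2 = 5
5 / 2 = 2
2 / 2 = 1
Reached 1 after 11 halvings

11


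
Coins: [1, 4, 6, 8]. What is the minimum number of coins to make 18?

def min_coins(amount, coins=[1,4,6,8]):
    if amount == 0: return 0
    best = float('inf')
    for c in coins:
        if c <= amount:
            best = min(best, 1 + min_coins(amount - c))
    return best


Building up with DP:
min_coins(0) = 0
min_coins(1) = min(1+min_coins(0)=1+0=1) = 1
min_coins(2) = min(1+min_coins(1)=1+1=2) = 2
min_coins(3) = min(1+min_coins(2)=1+2=3) = 3
min_coins(4) = min(1+min_coins(3)=1+3=4, 1+min_coins(0)=1+0=1) = 1
min_coins(5) = min(1+min_coins(4)=1+1=2, 1+min_coins(1)=1+1=2) = 2
min_coins(6) = min(1+min_coins(5)=1+2=3, 1+min_coins(2)=1+2=3, 1+min_coins(0)=1+0=1) = 1
min_coins(7) = min(1+min_coins(6)=1+1=2, 1+min_coins(3)=1+3=4, 1+min_coins(1)=1+1=2) = 2
min_coins(8) = min(1+min_coins(7)=1+2=3, 1+min_coins(4)=1+1=2, 1+min_coins(2)=1+2=3, 1+min_coins(0)=1+0=1) = 1
min_coins(9) = min(1+min_coins(8)=1+1=2, 1+min_coins(5)=1+2=3, 1+min_coins(3)=1+3=4, 1+min_coins(1)=1+1=2) = 2
min_coins(10) = min(1+min_coins(9)=1+2=3, 1+min_coins(6)=1+1=2, 1+min_coins(4)=1+1=2, 1+min_coins(2)=1+2=3) = 2
min_coins(11) = min(1+min_coins(10)=1+2=3, 1+min_coins(7)=1+2=3, 1+min_coins(5)=1+2=3, 1+min_coins(3)=1+3=4) = 3
min_coins(12) = min(1+min_coins(11)=1+3=4, 1+min_coins(8)=1+1=2, 1+min_coins(6)=1+1=2, 1+min_coins(4)=1+1=2) = 2
min_coins(13) = min(1+min_coins(12)=1+2=3, 1+min_coins(9)=1+2=3, 1+min_coins(7)=1+2=3, 1+min_coins(5)=1+2=3) = 3
min_coins(14) = min(1+min_coins(13)=1+3=4, 1+min_coins(10)=1+2=3, 1+min_coins(8)=1+1=2, 1+min_coins(6)=1+1=2) = 2
min_coins(15) = min(1+min_coins(14)=1+2=3, 1+min_coins(11)=1+3=4, 1+min_coins(9)=1+2=3, 1+min_coins(7)=1+2=3) = 3
min_coins(16) = min(1+min_coins(15)=1+3=4, 1+min_coins(12)=1+2=3, 1+min_coins(10)=1+2=3, 1+min_coins(8)=1+1=2) = 2
min_coins(17) = min(1+min_coins(16)=1+2=3, 1+min_coins(13)=1+3=4, 1+min_coins(11)=1+3=4, 1+min_coins(9)=1+2=3) = 3
min_coins(18) = min(1+min_coins(17)=1+3=4, 1+min_coins(14)=1+2=3, 1+min_coins(12)=1+2=3, 1+min_coins(10)=1+2=3) = 3

3


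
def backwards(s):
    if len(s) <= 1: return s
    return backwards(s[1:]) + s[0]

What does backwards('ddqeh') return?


backwards('ddqeh') = backwards('dqeh') + 'd'
backwards('dqeh') = backwards('qeh') + 'd'
backwards('qeh') = backwards('eh') + 'q'
backwards('eh') = backwards('h') + 'e'
backwards('h') = 'h'  (base case)
Concatenating: 'h' + 'e' + 'q' + 'd' + 'd' = 'heqdd'

heqdd


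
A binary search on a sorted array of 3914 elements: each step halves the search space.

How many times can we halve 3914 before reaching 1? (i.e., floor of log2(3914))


3914 / 2 = 1957
1957 / 2 = 978
978 / 2 = 489
489 / 2 = 244
244 / 2 = 122
122 / 2 = 61
61 / 2 = 30
30 / 2 = 15
15 / 2 = 7
7 / 2 = 3
3 / 2 = 1
Reached 1 after 11 halvings

11


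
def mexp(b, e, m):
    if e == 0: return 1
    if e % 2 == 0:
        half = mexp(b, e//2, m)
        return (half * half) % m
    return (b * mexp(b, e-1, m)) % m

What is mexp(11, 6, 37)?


mexp(11, 6, 37): e is even, compute mexp(11, 3, 37)
  mexp(11, 3, 37): e is odd, compute mexp(11, 2, 37)
    mexp(11, 2, 37): e is even, compute mexp(11, 1, 37)
      mexp(11, 1, 37): e is odd, compute mexp(11, 0, 37)
        mexp(11, 0, 37) = 1
      (11 * 1) % 37 = 11
    half=11, (11*11) % 37 = 10
  (11 * 10) % 37 = 36
half=36, (36*36) % 37 = 1

1


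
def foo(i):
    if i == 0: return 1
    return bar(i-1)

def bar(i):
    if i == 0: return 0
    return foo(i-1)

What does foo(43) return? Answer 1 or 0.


foo(43) = bar(42)
bar(42) = foo(41)
foo(41) = bar(40)
bar(40) = foo(39)
foo(39) = bar(38)
bar(38) = foo(37)
foo(37) = bar(36)
bar(36) = foo(35)
foo(35) = bar(34)
bar(34) = foo(33)
foo(33) = bar(32)
bar(32) = foo(31)
foo(31) = bar(30)
bar(30) = foo(29)
foo(29) = bar(28)
bar(28) = foo(27)
foo(27) = bar(26)
bar(26) = foo(25)
foo(25) = bar(24)
bar(24) = foo(23)
foo(23) = bar(22)
bar(22) = foo(21)
foo(21) = bar(20)
bar(20) = foo(19)
foo(19) = bar(18)
bar(18) = foo(17)
foo(17) = bar(16)
bar(16) = foo(15)
foo(15) = bar(14)
bar(14) = foo(13)
foo(13) = bar(12)
bar(12) = foo(11)
foo(11) = bar(10)
bar(10) = foo(9)
foo(9) = bar(8)
bar(8) = foo(7)
foo(7) = bar(6)
bar(6) = foo(5)
foo(5) = bar(4)
bar(4) = foo(3)
foo(3) = bar(2)
bar(2) = foo(1)
foo(1) = bar(0)
bar(0) = 0  (base case)
Result: 0

0


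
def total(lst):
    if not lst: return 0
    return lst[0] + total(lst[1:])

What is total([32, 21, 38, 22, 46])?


total([32, 21, 38, 22, 46]) = 32 + total([21, 38, 22, 46])
total([21, 38, 22, 46]) = 21 + total([38, 22, 46])
total([38, 22, 46]) = 38 + total([22, 46])
total([22, 46]) = 22 + total([46])
total([46]) = 46 + total([])
total([]) = 0  (base case)
Total: 32 + 21 + 38 + 22 + 46 + 0 = 159

159


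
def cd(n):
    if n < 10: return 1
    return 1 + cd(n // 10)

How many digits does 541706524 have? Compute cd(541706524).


cd(541706524) = 1 + cd(54170652)
cd(54170652) = 1 + cd(5417065)
cd(5417065) = 1 + cd(541706)
cd(541706) = 1 + cd(54170)
cd(54170) = 1 + cd(5417)
cd(5417) = 1 + cd(541)
cd(541) = 1 + cd(54)
cd(54) = 1 + cd(5)
cd(5) = 1  (base case: 5 < 10)
Unwinding: 1 + 1 + 1 + 1 + 1 + 1 + 1 + 1 + 1 = 9

9


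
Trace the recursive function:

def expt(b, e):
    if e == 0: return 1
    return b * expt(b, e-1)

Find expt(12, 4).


expt(12, 4)
= 12 * expt(12, 3)
= 12 * 12 * expt(12, 2)
= 12 * 12 * 12 * expt(12, 1)
= 12 * 12 * 12 * 12 * expt(12, 0)
= 12 * 12 * 12 * 12 * 1
= 20736

20736


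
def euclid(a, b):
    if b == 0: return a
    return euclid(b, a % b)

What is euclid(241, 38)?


euclid(241, 38) = euclid(38, 13)
euclid(38, 13) = euclid(13, 12)
euclid(13, 12) = euclid(12, 1)
euclid(12, 1) = euclid(1, 0)
euclid(1, 0) = 1  (base case)

1


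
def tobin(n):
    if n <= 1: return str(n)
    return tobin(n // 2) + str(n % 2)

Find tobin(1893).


tobin(1893) = tobin(946) + '1'
tobin(946) = tobin(473) + '0'
tobin(473) = tobin(236) + '1'
tobin(236) = tobin(118) + '0'
tobin(118) = tobin(59) + '0'
tobin(59) = tobin(29) + '1'
tobin(29) = tobin(14) + '1'
tobin(14) = tobin(7) + '0'
tobin(7) = tobin(3) + '1'
tobin(3) = tobin(1) + '1'
tobin(1) = '1'  (base case)
Concatenating: '1' + '1' + '1' + '0' + '1' + '1' + '0' + '0' + '1' + '0' + '1' = '11101100101'

11101100101


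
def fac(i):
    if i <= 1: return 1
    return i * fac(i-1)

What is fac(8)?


fac(8)
= 8 * fac(7)
= 8 * 7 * fac(6)
= 8 * 7 * 6 * fac(5)
= 8 * 7 * 6 * 5 * fac(4)
= 8 * 7 * 6 * 5 * 4 * fac(3)
= 8 * 7 * 6 * 5 * 4 * 3 * fac(2)
= 8 * 7 * 6 * 5 * 4 * 3 * 2 * fac(1)
= 8 * 7 * 6 * 5 * 4 * 3 * 2 * 1
= 40320

40320


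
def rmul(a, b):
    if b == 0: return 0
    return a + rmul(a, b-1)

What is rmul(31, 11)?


rmul(31, 11) = 31 + rmul(31, 10)
rmul(31, 10) = 31 + rmul(31, 9)
rmul(31, 9) = 31 + rmul(31, 8)
rmul(31, 8) = 31 + rmul(31, 7)
rmul(31, 7) = 31 + rmul(31, 6)
rmul(31, 6) = 31 + rmul(31, 5)
rmul(31, 5) = 31 + rmul(31, 4)
rmul(31, 4) = 31 + rmul(31, 3)
rmul(31, 3) = 31 + rmul(31, 2)
rmul(31, 2) = 31 + rmul(31, 1)
rmul(31, 1) = 31 + rmul(31, 0)
rmul(31, 0) = 0  (base case)
Total: 31 + 31 + 31 + 31 + 31 + 31 + 31 + 31 + 31 + 31 + 31 + 0 = 341

341


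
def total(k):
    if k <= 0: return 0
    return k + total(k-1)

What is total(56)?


total(56)
= 56 + 55 + 54 + 53 + 52 + 51 + 50 + 49 + 48 + 47 + 46 + 45 + 44 + 43 + 42 + 41 + 40 + 39 + 38 + 37 + 36 + 35 + 34 + 33 + 32 + 31 + 30 + 29 + 28 + 27 + 26 + 25 + 24 + 23 + 22 + 21 + 20 + 19 + 18 + 17 + 16 + 15 + 14 + 13 + 12 + 11 + 10 + 9 + 8 + 7 + 6 + 5 + 4 + 3 + 2 + 1 + total(0)
= 56 + 55 + 54 + 53 + 52 + 51 + 50 + 49 + 48 + 47 + 46 + 45 + 44 + 43 + 42 + 41 + 40 + 39 + 38 + 37 + 36 + 35 + 34 + 33 + 32 + 31 + 30 + 29 + 28 + 27 + 26 + 25 + 24 + 23 + 22 + 21 + 20 + 19 + 18 + 17 + 16 + 15 + 14 + 13 + 12 + 11 + 10 + 9 + 8 + 7 + 6 + 5 + 4 + 3 + 2 + 1 + 0
= 1596

1596


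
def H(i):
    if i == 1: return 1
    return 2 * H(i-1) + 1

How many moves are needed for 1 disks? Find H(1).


H(1) = 1  (base case)

1


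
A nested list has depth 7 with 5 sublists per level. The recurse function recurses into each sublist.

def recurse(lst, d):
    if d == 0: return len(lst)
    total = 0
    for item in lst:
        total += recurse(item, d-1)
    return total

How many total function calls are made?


At depth 0 (root): 1 call
At depth 1: each of 1 parents calls recurse on 5 children = 5 calls
At depth 2: each of 5 parents calls recurse on 5 children = 25 calls
At depth 3: each of 25 parents calls recurse on 5 children = 125 calls
At depth 4: each of 125 parents calls recurse on 5 children = 625 calls
At depth 5: each of 625 parents calls recurse on 5 children = 3125 calls
At depth 6: each of 3125 parents calls recurse on 5 children = 15625 calls
At depth 7: each of 15625 parents calls recurse on 5 children = 78125 calls
Total: 1 + 5 + 25 + 125 + 625 + 3125 + 15625 + 78125 = 97656

97656


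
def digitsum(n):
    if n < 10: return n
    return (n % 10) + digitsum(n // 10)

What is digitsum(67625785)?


digitsum(67625785) = 5 + digitsum(6762578)
digitsum(6762578) = 8 + digitsum(676257)
digitsum(676257) = 7 + digitsum(67625)
digitsum(67625) = 5 + digitsum(6762)
digitsum(6762) = 2 + digitsum(676)
digitsum(676) = 6 + digitsum(67)
digitsum(67) = 7 + digitsum(6)
digitsum(6) = 6  (base case)
Total: 5 + 8 + 7 + 5 + 2 + 6 + 7 + 6 = 46

46


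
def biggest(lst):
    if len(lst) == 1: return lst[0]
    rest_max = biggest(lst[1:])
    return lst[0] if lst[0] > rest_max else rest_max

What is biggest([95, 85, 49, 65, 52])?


biggest([95, 85, 49, 65, 52]): compare 95 with biggest([85, 49, 65, 52])
biggest([85, 49, 65, 52]): compare 85 with biggest([49, 65, 52])
biggest([49, 65, 52]): compare 49 with biggest([65, 52])
biggest([65, 52]): compare 65 with biggest([52])
biggest([52]) = 52  (base case)
Compare 65 with 52 -> 65
Compare 49 with 65 -> 65
Compare 85 with 65 -> 85
Compare 95 with 85 -> 95

95


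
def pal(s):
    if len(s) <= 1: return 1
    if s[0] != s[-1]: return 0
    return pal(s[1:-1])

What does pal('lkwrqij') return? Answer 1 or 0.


pal('lkwrqij'): s[0]='l' != s[-1]='j' -> return 0
Result: 0 (not a palindrome)

0


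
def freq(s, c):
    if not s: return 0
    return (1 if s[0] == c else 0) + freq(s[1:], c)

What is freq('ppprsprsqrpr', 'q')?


s[0]='p' != 'q' -> 0
s[0]='p' != 'q' -> 0
s[0]='p' != 'q' -> 0
s[0]='r' != 'q' -> 0
s[0]='s' != 'q' -> 0
s[0]='p' != 'q' -> 0
s[0]='r' != 'q' -> 0
s[0]='s' != 'q' -> 0
s[0]='q' == 'q' -> 1
s[0]='r' != 'q' -> 0
s[0]='p' != 'q' -> 0
s[0]='r' != 'q' -> 0
Sum: 0 + 0 + 0 + 0 + 0 + 0 + 0 + 0 + 1 + 0 + 0 + 0 = 1

1


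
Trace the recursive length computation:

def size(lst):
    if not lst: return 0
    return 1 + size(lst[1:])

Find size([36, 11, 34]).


size([36, 11, 34]) = 1 + size([11, 34])
size([11, 34]) = 1 + size([34])
size([34]) = 1 + size([])
size([]) = 0  (base case)
Unwinding: 1 + 1 + 1 + 0 = 3

3


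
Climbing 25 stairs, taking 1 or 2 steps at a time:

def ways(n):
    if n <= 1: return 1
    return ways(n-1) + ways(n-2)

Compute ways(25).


Building up from base cases:
ways(0) = 1
ways(1) = 1
ways(2) = ways(1) + ways(0) = 1 + 1 = 2
ways(3) = ways(2) + ways(1) = 2 + 1 = 3
ways(4) = ways(3) + ways(2) = 3 + 2 = 5
ways(5) = ways(4) + ways(3) = 5 + 3 = 8
ways(6) = ways(5) + ways(4) = 8 + 5 = 13
ways(7) = ways(6) + ways(5) = 13 + 8 = 21
ways(8) = ways(7) + ways(6) = 21 + 13 = 34
ways(9) = ways(8) + ways(7) = 34 + 21 = 55
ways(10) = ways(9) + ways(8) = 55 + 34 = 89
ways(11) = ways(10) + ways(9) = 89 + 55 = 144
ways(12) = ways(11) + ways(10) = 144 + 89 = 233
ways(13) = ways(12) + ways(11) = 233 + 144 = 377
ways(14) = ways(13) + ways(12) = 377 + 233 = 610
ways(15) = ways(14) + ways(13) = 610 + 377 = 987
ways(16) = ways(15) + ways(14) = 987 + 610 = 1597
ways(17) = ways(16) + ways(15) = 1597 + 987 = 2584
ways(18) = ways(17) + ways(16) = 2584 + 1597 = 4181
ways(19) = ways(18) + ways(17) = 4181 + 2584 = 6765
ways(20) = ways(19) + ways(18) = 6765 + 4181 = 10946
ways(21) = ways(20) + ways(19) = 10946 + 6765 = 17711
ways(22) = ways(21) + ways(20) = 17711 + 10946 = 28657
ways(23) = ways(22) + ways(21) = 28657 + 17711 = 46368
ways(24) = ways(23) + ways(22) = 46368 + 28657 = 75025
ways(25) = ways(24) + ways(23) = 75025 + 46368 = 121393

121393


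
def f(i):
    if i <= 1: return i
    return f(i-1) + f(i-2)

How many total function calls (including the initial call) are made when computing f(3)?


Let C(n) = total calls for f(n)
C(0) = 1, C(1) = 1
C(2) = 1 + C(1) + C(0) = 1 + 1 + 1 = 3
C(3) = 1 + C(2) + C(1) = 1 + 3 + 1 = 5

5


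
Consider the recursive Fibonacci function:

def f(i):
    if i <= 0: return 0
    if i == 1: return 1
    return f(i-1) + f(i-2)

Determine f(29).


Computing f(29) bottom-up:
f(0) = 0
f(1) = 1
f(2) = f(1) + f(0) = 1 + 0 = 1
f(3) = f(2) + f(1) = 1 + 1 = 2
f(4) = f(3) + f(2) = 2 + 1 = 3
f(5) = f(4) + f(3) = 3 + 2 = 5
f(6) = f(5) + f(4) = 5 + 3 = 8
f(7) = f(6) + f(5) = 8 + 5 = 13
f(8) = f(7) + f(6) = 13 + 8 = 21
f(9) = f(8) + f(7) = 21 + 13 = 34
f(10) = f(9) + f(8) = 34 + 21 = 55
f(11) = f(10) + f(9) = 55 + 34 = 89
f(12) = f(11) + f(10) = 89 + 55 = 144
f(13) = f(12) + f(11) = 144 + 89 = 233
f(14) = f(13) + f(12) = 233 + 144 = 377
f(15) = f(14) + f(13) = 377 + 233 = 610
f(16) = f(15) + f(14) = 610 + 377 = 987
f(17) = f(16) + f(15) = 987 + 610 = 1597
f(18) = f(17) + f(16) = 1597 + 987 = 2584
f(19) = f(18) + f(17) = 2584 + 1597 = 4181
f(20) = f(19) + f(18) = 4181 + 2584 = 6765
f(21) = f(20) + f(19) = 6765 + 4181 = 10946
f(22) = f(21) + f(20) = 10946 + 6765 = 17711
f(23) = f(22) + f(21) = 17711 + 10946 = 28657
f(24) = f(23) + f(22) = 28657 + 17711 = 46368
f(25) = f(24) + f(23) = 46368 + 28657 = 75025
f(26) = f(25) + f(24) = 75025 + 46368 = 121393
f(27) = f(26) + f(25) = 121393 + 75025 = 196418
f(28) = f(27) + f(26) = 196418 + 121393 = 317811
f(29) = f(28) + f(27) = 317811 + 196418 = 514229

514229


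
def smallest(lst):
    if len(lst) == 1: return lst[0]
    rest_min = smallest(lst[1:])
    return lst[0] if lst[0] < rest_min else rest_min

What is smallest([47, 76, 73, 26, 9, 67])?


smallest([47, 76, 73, 26, 9, 67]): compare 47 with smallest([76, 73, 26, 9, 67])
smallest([76, 73, 26, 9, 67]): compare 76 with smallest([73, 26, 9, 67])
smallest([73, 26, 9, 67]): compare 73 with smallest([26, 9, 67])
smallest([26, 9, 67]): compare 26 with smallest([9, 67])
smallest([9, 67]): compare 9 with smallest([67])
smallest([67]) = 67  (base case)
Compare 9 with 67 -> 9
Compare 26 with 9 -> 9
Compare 73 with 9 -> 9
Compare 76 with 9 -> 9
Compare 47 with 9 -> 9

9


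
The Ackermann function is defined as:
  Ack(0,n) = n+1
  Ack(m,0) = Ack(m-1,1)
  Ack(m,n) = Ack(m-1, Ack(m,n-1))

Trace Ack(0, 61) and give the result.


Ack(0, 61) = 62
Result: Ack(0, 61) = 62

62


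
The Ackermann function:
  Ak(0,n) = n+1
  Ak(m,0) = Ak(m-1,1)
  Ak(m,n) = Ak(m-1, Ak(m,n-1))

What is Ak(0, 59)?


Ak(0, 59) = 60
Result: Ak(0, 59) = 60

60


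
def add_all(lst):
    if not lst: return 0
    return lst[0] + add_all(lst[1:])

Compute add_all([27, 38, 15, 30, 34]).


add_all([27, 38, 15, 30, 34]) = 27 + add_all([38, 15, 30, 34])
add_all([38, 15, 30, 34]) = 38 + add_all([15, 30, 34])
add_all([15, 30, 34]) = 15 + add_all([30, 34])
add_all([30, 34]) = 30 + add_all([34])
add_all([34]) = 34 + add_all([])
add_all([]) = 0  (base case)
Total: 27 + 38 + 15 + 30 + 34 + 0 = 144

144


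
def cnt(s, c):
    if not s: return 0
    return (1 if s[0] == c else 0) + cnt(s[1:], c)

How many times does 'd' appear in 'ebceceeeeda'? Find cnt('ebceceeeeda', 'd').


s[0]='e' != 'd' -> 0
s[0]='b' != 'd' -> 0
s[0]='c' != 'd' -> 0
s[0]='e' != 'd' -> 0
s[0]='c' != 'd' -> 0
s[0]='e' != 'd' -> 0
s[0]='e' != 'd' -> 0
s[0]='e' != 'd' -> 0
s[0]='e' != 'd' -> 0
s[0]='d' == 'd' -> 1
s[0]='a' != 'd' -> 0
Sum: 0 + 0 + 0 + 0 + 0 + 0 + 0 + 0 + 0 + 1 + 0 = 1

1


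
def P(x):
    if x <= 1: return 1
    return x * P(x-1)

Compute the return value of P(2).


P(2)
= 2 * P(1)
= 2 * 1
= 2

2


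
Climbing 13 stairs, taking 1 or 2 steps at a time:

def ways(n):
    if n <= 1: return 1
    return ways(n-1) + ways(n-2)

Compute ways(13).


Building up from base cases:
ways(0) = 1
ways(1) = 1
ways(2) = ways(1) + ways(0) = 1 + 1 = 2
ways(3) = ways(2) + ways(1) = 2 + 1 = 3
ways(4) = ways(3) + ways(2) = 3 + 2 = 5
ways(5) = ways(4) + ways(3) = 5 + 3 = 8
ways(6) = ways(5) + ways(4) = 8 + 5 = 13
ways(7) = ways(6) + ways(5) = 13 + 8 = 21
ways(8) = ways(7) + ways(6) = 21 + 13 = 34
ways(9) = ways(8) + ways(7) = 34 + 21 = 55
ways(10) = ways(9) + ways(8) = 55 + 34 = 89
ways(11) = ways(10) + ways(9) = 89 + 55 = 144
ways(12) = ways(11) + ways(10) = 144 + 89 = 233
ways(13) = ways(12) + ways(11) = 233 + 144 = 377

377


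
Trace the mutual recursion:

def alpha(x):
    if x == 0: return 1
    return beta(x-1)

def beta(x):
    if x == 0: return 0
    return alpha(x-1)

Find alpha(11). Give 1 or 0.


alpha(11) = beta(10)
beta(10) = alpha(9)
alpha(9) = beta(8)
beta(8) = alpha(7)
alpha(7) = beta(6)
beta(6) = alpha(5)
alpha(5) = beta(4)
beta(4) = alpha(3)
alpha(3) = beta(2)
beta(2) = alpha(1)
alpha(1) = beta(0)
beta(0) = 0  (base case)
Result: 0

0


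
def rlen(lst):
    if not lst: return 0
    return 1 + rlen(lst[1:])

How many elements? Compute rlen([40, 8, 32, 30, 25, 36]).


rlen([40, 8, 32, 30, 25, 36]) = 1 + rlen([8, 32, 30, 25, 36])
rlen([8, 32, 30, 25, 36]) = 1 + rlen([32, 30, 25, 36])
rlen([32, 30, 25, 36]) = 1 + rlen([30, 25, 36])
rlen([30, 25, 36]) = 1 + rlen([25, 36])
rlen([25, 36]) = 1 + rlen([36])
rlen([36]) = 1 + rlen([])
rlen([]) = 0  (base case)
Unwinding: 1 + 1 + 1 + 1 + 1 + 1 + 0 = 6

6


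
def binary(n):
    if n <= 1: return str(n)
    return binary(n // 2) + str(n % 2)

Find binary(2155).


binary(2155) = binary(1077) + '1'
binary(1077) = binary(538) + '1'
binary(538) = binary(269) + '0'
binary(269) = binary(134) + '1'
binary(134) = binary(67) + '0'
binary(67) = binary(33) + '1'
binary(33) = binary(16) + '1'
binary(16) = binary(8) + '0'
binary(8) = binary(4) + '0'
binary(4) = binary(2) + '0'
binary(2) = binary(1) + '0'
binary(1) = '1'  (base case)
Concatenating: '1' + '0' + '0' + '0' + '0' + '1' + '1' + '0' + '1' + '0' + '1' + '1' = '100001101011'

100001101011


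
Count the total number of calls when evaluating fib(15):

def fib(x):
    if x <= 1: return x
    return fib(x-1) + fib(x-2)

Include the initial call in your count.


Let C(n) = total calls for fib(n)
C(0) = 1, C(1) = 1
C(2) = 1 + C(1) + C(0) = 1 + 1 + 1 = 3
C(3) = 1 + C(2) + C(1) = 1 + 3 + 1 = 5
C(4) = 1 + C(3) + C(2) = 1 + 5 + 3 = 9
C(5) = 1 + C(4) + C(3) = 1 + 9 + 5 = 15
C(6) = 1 + C(5) + C(4) = 1 + 15 + 9 = 25
C(7) = 1 + C(6) + C(5) = 1 + 25 + 15 = 41
C(8) = 1 + C(7) + C(6) = 1 + 41 + 25 = 67
C(9) = 1 + C(8) + C(7) = 1 + 67 + 41 = 109
C(10) = 1 + C(9) + C(8) = 1 + 109 + 67 = 177
C(11) = 1 + C(10) + C(9) = 1 + 177 + 109 = 287
C(12) = 1 + C(11) + C(10) = 1 + 287 + 177 = 465
C(13) = 1 + C(12) + C(11) = 1 + 465 + 287 = 753
C(14) = 1 + C(13) + C(12) = 1 + 753 + 465 = 1219
C(15) = 1 + C(14) + C(13) = 1 + 1219 + 753 = 1973

1973


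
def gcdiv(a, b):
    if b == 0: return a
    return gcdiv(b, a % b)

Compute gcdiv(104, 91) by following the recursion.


gcdiv(104, 91) = gcdiv(91, 13)
gcdiv(91, 13) = gcdiv(13, 0)
gcdiv(13, 0) = 13  (base case)

13


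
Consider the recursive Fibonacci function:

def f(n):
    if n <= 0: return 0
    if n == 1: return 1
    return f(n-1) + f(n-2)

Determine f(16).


Computing f(16) bottom-up:
f(0) = 0
f(1) = 1
f(2) = f(1) + f(0) = 1 + 0 = 1
f(3) = f(2) + f(1) = 1 + 1 = 2
f(4) = f(3) + f(2) = 2 + 1 = 3
f(5) = f(4) + f(3) = 3 + 2 = 5
f(6) = f(5) + f(4) = 5 + 3 = 8
f(7) = f(6) + f(5) = 8 + 5 = 13
f(8) = f(7) + f(6) = 13 + 8 = 21
f(9) = f(8) + f(7) = 21 + 13 = 34
f(10) = f(9) + f(8) = 34 + 21 = 55
f(11) = f(10) + f(9) = 55 + 34 = 89
f(12) = f(11) + f(10) = 89 + 55 = 144
f(13) = f(12) + f(11) = 144 + 89 = 233
f(14) = f(13) + f(12) = 233 + 144 = 377
f(15) = f(14) + f(13) = 377 + 233 = 610
f(16) = f(15) + f(14) = 610 + 377 = 987

987


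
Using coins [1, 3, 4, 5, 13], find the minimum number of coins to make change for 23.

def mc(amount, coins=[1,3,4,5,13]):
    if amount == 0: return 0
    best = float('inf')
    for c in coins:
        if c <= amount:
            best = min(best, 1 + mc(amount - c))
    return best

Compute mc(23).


Building up with DP:
mc(0) = 0
mc(1) = min(1+mc(0)=1+0=1) = 1
mc(2) = min(1+mc(1)=1+1=2) = 2
mc(3) = min(1+mc(2)=1+2=3, 1+mc(0)=1+0=1) = 1
mc(4) = min(1+mc(3)=1+1=2, 1+mc(1)=1+1=2, 1+mc(0)=1+0=1) = 1
mc(5) = min(1+mc(4)=1+1=2, 1+mc(2)=1+2=3, 1+mc(1)=1+1=2, 1+mc(0)=1+0=1) = 1
mc(6) = min(1+mc(5)=1+1=2, 1+mc(3)=1+1=2, 1+mc(2)=1+2=3, 1+mc(1)=1+1=2) = 2
mc(7) = min(1+mc(6)=1+2=3, 1+mc(4)=1+1=2, 1+mc(3)=1+1=2, 1+mc(2)=1+2=3) = 2
mc(8) = min(1+mc(7)=1+2=3, 1+mc(5)=1+1=2, 1+mc(4)=1+1=2, 1+mc(3)=1+1=2) = 2
mc(9) = min(1+mc(8)=1+2=3, 1+mc(6)=1+2=3, 1+mc(5)=1+1=2, 1+mc(4)=1+1=2) = 2
mc(10) = min(1+mc(9)=1+2=3, 1+mc(7)=1+2=3, 1+mc(6)=1+2=3, 1+mc(5)=1+1=2) = 2
mc(11) = min(1+mc(10)=1+2=3, 1+mc(8)=1+2=3, 1+mc(7)=1+2=3, 1+mc(6)=1+2=3) = 3
mc(12) = min(1+mc(11)=1+3=4, 1+mc(9)=1+2=3, 1+mc(8)=1+2=3, 1+mc(7)=1+2=3) = 3
mc(13) = min(1+mc(12)=1+3=4, 1+mc(10)=1+2=3, 1+mc(9)=1+2=3, 1+mc(8)=1+2=3, 1+mc(0)=1+0=1) = 1
mc(14) = min(1+mc(13)=1+1=2, 1+mc(11)=1+3=4, 1+mc(10)=1+2=3, 1+mc(9)=1+2=3, 1+mc(1)=1+1=2) = 2
mc(15) = min(1+mc(14)=1+2=3, 1+mc(12)=1+3=4, 1+mc(11)=1+3=4, 1+mc(10)=1+2=3, 1+mc(2)=1+2=3) = 3
mc(16) = min(1+mc(15)=1+3=4, 1+mc(13)=1+1=2, 1+mc(12)=1+3=4, 1+mc(11)=1+3=4, 1+mc(3)=1+1=2) = 2
mc(17) = min(1+mc(16)=1+2=3, 1+mc(14)=1+2=3, 1+mc(13)=1+1=2, 1+mc(12)=1+3=4, 1+mc(4)=1+1=2) = 2
mc(18) = min(1+mc(17)=1+2=3, 1+mc(15)=1+3=4, 1+mc(14)=1+2=3, 1+mc(13)=1+1=2, 1+mc(5)=1+1=2) = 2
mc(19) = min(1+mc(18)=1+2=3, 1+mc(16)=1+2=3, 1+mc(15)=1+3=4, 1+mc(14)=1+2=3, 1+mc(6)=1+2=3) = 3
mc(20) = min(1+mc(19)=1+3=4, 1+mc(17)=1+2=3, 1+mc(16)=1+2=3, 1+mc(15)=1+3=4, 1+mc(7)=1+2=3) = 3
mc(21) = min(1+mc(20)=1+3=4, 1+mc(18)=1+2=3, 1+mc(17)=1+2=3, 1+mc(16)=1+2=3, 1+mc(8)=1+2=3) = 3
mc(22) = min(1+mc(21)=1+3=4, 1+mc(19)=1+3=4, 1+mc(18)=1+2=3, 1+mc(17)=1+2=3, 1+mc(9)=1+2=3) = 3
mc(23) = min(1+mc(22)=1+3=4, 1+mc(20)=1+3=4, 1+mc(19)=1+3=4, 1+mc(18)=1+2=3, 1+mc(10)=1+2=3) = 3

3


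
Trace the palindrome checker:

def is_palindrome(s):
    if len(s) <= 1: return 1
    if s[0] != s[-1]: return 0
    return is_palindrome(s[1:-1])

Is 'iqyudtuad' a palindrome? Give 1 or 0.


is_palindrome('iqyudtuad'): s[0]='i' != s[-1]='d' -> return 0
Result: 0 (not a palindrome)

0


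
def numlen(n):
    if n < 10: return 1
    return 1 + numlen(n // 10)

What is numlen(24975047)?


numlen(24975047) = 1 + numlen(2497504)
numlen(2497504) = 1 + numlen(249750)
numlen(249750) = 1 + numlen(24975)
numlen(24975) = 1 + numlen(2497)
numlen(2497) = 1 + numlen(249)
numlen(249) = 1 + numlen(24)
numlen(24) = 1 + numlen(2)
numlen(2) = 1  (base case: 2 < 10)
Unwinding: 1 + 1 + 1 + 1 + 1 + 1 + 1 + 1 = 8

8


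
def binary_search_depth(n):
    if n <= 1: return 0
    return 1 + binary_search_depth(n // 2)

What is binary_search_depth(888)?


888 / 2 = 444
444 / 2 = 222
222 / 2 = 111
111 / 2 = 55
55 / 2 = 27
27 / 2 = 13
13 / 2 = 6
6 / 2 = 3
3 / 2 = 1
Reached 1 after 9 halvings

9


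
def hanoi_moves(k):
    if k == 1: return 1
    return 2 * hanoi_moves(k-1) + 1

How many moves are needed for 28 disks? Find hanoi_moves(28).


hanoi_moves(28) = 2 * hanoi_moves(27) + 1
hanoi_moves(27) = 2 * hanoi_moves(26) + 1
hanoi_moves(26) = 2 * hanoi_moves(25) + 1
hanoi_moves(25) = 2 * hanoi_moves(24) + 1
hanoi_moves(24) = 2 * hanoi_moves(23) + 1
hanoi_moves(23) = 2 * hanoi_moves(22) + 1
hanoi_moves(22) = 2 * hanoi_moves(21) + 1
hanoi_moves(21) = 2 * hanoi_moves(20) + 1
hanoi_moves(20) = 2 * hanoi_moves(19) + 1
hanoi_moves(19) = 2 * hanoi_moves(18) + 1
hanoi_moves(18) = 2 * hanoi_moves(17) + 1
hanoi_moves(17) = 2 * hanoi_moves(16) + 1
hanoi_moves(16) = 2 * hanoi_moves(15) + 1
hanoi_moves(15) = 2 * hanoi_moves(14) + 1
hanoi_moves(14) = 2 * hanoi_moves(13) + 1
hanoi_moves(13) = 2 * hanoi_moves(12) + 1
hanoi_moves(12) = 2 * hanoi_moves(11) + 1
hanoi_moves(11) = 2 * hanoi_moves(10) + 1
hanoi_moves(10) = 2 * hanoi_moves(9) + 1
hanoi_moves(9) = 2 * hanoi_moves(8) + 1
hanoi_moves(8) = 2 * hanoi_moves(7) + 1
hanoi_moves(7) = 2 * hanoi_moves(6) + 1
hanoi_moves(6) = 2 * hanoi_moves(5) + 1
hanoi_moves(5) = 2 * hanoi_moves(4) + 1
hanoi_moves(4) = 2 * hanoi_moves(3) + 1
hanoi_moves(3) = 2 * hanoi_moves(2) + 1
hanoi_moves(2) = 2 * hanoi_moves(1) + 1
hanoi_moves(1) = 1  (base case)
hanoi_moves(2) = 2 * 1 + 1 = 3
hanoi_moves(3) = 2 * 3 + 1 = 7
hanoi_moves(4) = 2 * 7 + 1 = 15
hanoi_moves(5) = 2 * 15 + 1 = 31
hanoi_moves(6) = 2 * 31 + 1 = 63
hanoi_moves(7) = 2 * 63 + 1 = 127
hanoi_moves(8) = 2 * 127 + 1 = 255
hanoi_moves(9) = 2 * 255 + 1 = 511
hanoi_moves(10) = 2 * 511 + 1 = 1023
hanoi_moves(11) = 2 * 1023 + 1 = 2047
hanoi_moves(12) = 2 * 2047 + 1 = 4095
hanoi_moves(13) = 2 * 4095 + 1 = 8191
hanoi_moves(14) = 2 * 8191 + 1 = 16383
hanoi_moves(15) = 2 * 16383 + 1 = 32767
hanoi_moves(16) = 2 * 32767 + 1 = 65535
hanoi_moves(17) = 2 * 65535 + 1 = 131071
hanoi_moves(18) = 2 * 131071 + 1 = 262143
hanoi_moves(19) = 2 * 262143 + 1 = 524287
hanoi_moves(20) = 2 * 524287 + 1 = 1048575
hanoi_moves(21) = 2 * 1048575 + 1 = 2097151
hanoi_moves(22) = 2 * 2097151 + 1 = 4194303
hanoi_moves(23) = 2 * 4194303 + 1 = 8388607
hanoi_moves(24) = 2 * 8388607 + 1 = 16777215
hanoi_moves(25) = 2 * 16777215 + 1 = 33554431
hanoi_moves(26) = 2 * 33554431 + 1 = 67108863
hanoi_moves(27) = 2 * 67108863 + 1 = 134217727
hanoi_moves(28) = 2 * 134217727 + 1 = 268435455

268435455


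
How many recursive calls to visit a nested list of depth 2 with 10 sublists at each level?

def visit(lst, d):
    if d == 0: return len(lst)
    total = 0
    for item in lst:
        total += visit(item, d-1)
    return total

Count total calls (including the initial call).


At depth 0 (root): 1 call
At depth 1: each of 1 parents calls visit on 10 children = 10 calls
At depth 2: each of 10 parents calls visit on 10 children = 100 calls
Total: 1 + 10 + 100 = 111

111


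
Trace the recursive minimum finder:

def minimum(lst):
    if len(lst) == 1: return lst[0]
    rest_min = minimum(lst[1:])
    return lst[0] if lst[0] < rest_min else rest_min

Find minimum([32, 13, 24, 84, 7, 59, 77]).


minimum([32, 13, 24, 84, 7, 59, 77]): compare 32 with minimum([13, 24, 84, 7, 59, 77])
minimum([13, 24, 84, 7, 59, 77]): compare 13 with minimum([24, 84, 7, 59, 77])
minimum([24, 84, 7, 59, 77]): compare 24 with minimum([84, 7, 59, 77])
minimum([84, 7, 59, 77]): compare 84 with minimum([7, 59, 77])
minimum([7, 59, 77]): compare 7 with minimum([59, 77])
minimum([59, 77]): compare 59 with minimum([77])
minimum([77]) = 77  (base case)
Compare 59 with 77 -> 59
Compare 7 with 59 -> 7
Compare 84 with 7 -> 7
Compare 24 with 7 -> 7
Compare 13 with 7 -> 7
Compare 32 with 7 -> 7

7


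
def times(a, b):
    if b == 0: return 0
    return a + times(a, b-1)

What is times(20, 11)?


times(20, 11) = 20 + times(20, 10)
times(20, 10) = 20 + times(20, 9)
times(20, 9) = 20 + times(20, 8)
times(20, 8) = 20 + times(20, 7)
times(20, 7) = 20 + times(20, 6)
times(20, 6) = 20 + times(20, 5)
times(20, 5) = 20 + times(20, 4)
times(20, 4) = 20 + times(20, 3)
times(20, 3) = 20 + times(20, 2)
times(20, 2) = 20 + times(20, 1)
times(20, 1) = 20 + times(20, 0)
times(20, 0) = 0  (base case)
Total: 20 + 20 + 20 + 20 + 20 + 20 + 20 + 20 + 20 + 20 + 20 + 0 = 220

220


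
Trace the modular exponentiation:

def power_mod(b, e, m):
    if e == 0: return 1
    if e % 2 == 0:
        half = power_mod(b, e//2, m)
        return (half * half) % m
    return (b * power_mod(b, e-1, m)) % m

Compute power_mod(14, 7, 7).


power_mod(14, 7, 7): e is odd, compute power_mod(14, 6, 7)
  power_mod(14, 6, 7): e is even, compute power_mod(14, 3, 7)
    power_mod(14, 3, 7): e is odd, compute power_mod(14, 2, 7)
      power_mod(14, 2, 7): e is even, compute power_mod(14, 1, 7)
        power_mod(14, 1, 7): e is odd, compute power_mod(14, 0, 7)
          power_mod(14, 0, 7) = 1
        (14 * 1) % 7 = 0
      half=0, (0*0) % 7 = 0
    (14 * 0) % 7 = 0
  half=0, (0*0) % 7 = 0
(14 * 0) % 7 = 0

0


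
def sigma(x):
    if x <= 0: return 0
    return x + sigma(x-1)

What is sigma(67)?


sigma(67)
= 67 + 66 + 65 + 64 + 63 + 62 + 61 + 60 + 59 + 58 + 57 + 56 + 55 + 54 + 53 + 52 + 51 + 50 + 49 + 48 + 47 + 46 + 45 + 44 + 43 + 42 + 41 + 40 + 39 + 38 + 37 + 36 + 35 + 34 + 33 + 32 + 31 + 30 + 29 + 28 + 27 + 26 + 25 + 24 + 23 + 22 + 21 + 20 + 19 + 18 + 17 + 16 + 15 + 14 + 13 + 12 + 11 + 10 + 9 + 8 + 7 + 6 + 5 + 4 + 3 + 2 + 1 + sigma(0)
= 67 + 66 + 65 + 64 + 63 + 62 + 61 + 60 + 59 + 58 + 57 + 56 + 55 + 54 + 53 + 52 + 51 + 50 + 49 + 48 + 47 + 46 + 45 + 44 + 43 + 42 + 41 + 40 + 39 + 38 + 37 + 36 + 35 + 34 + 33 + 32 + 31 + 30 + 29 + 28 + 27 + 26 + 25 + 24 + 23 + 22 + 21 + 20 + 19 + 18 + 17 + 16 + 15 + 14 + 13 + 12 + 11 + 10 + 9 + 8 + 7 + 6 + 5 + 4 + 3 + 2 + 1 + 0
= 2278

2278


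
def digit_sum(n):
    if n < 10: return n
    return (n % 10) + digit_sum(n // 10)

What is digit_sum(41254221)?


digit_sum(41254221) = 1 + digit_sum(4125422)
digit_sum(4125422) = 2 + digit_sum(412542)
digit_sum(412542) = 2 + digit_sum(41254)
digit_sum(41254) = 4 + digit_sum(4125)
digit_sum(4125) = 5 + digit_sum(412)
digit_sum(412) = 2 + digit_sum(41)
digit_sum(41) = 1 + digit_sum(4)
digit_sum(4) = 4  (base case)
Total: 1 + 2 + 2 + 4 + 5 + 2 + 1 + 4 = 21

21


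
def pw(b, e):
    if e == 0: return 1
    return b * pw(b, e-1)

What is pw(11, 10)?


pw(11, 10)
= 11 * pw(11, 9)
= 11 * 11 * pw(11, 8)
= 11 * 11 * 11 * pw(11, 7)
= 11 * 11 * 11 * 11 * pw(11, 6)
= 11 * 11 * 11 * 11 * 11 * pw(11, 5)
= 11 * 11 * 11 * 11 * 11 * 11 * pw(11, 4)
= 11 * 11 * 11 * 11 * 11 * 11 * 11 * pw(11, 3)
= 11 * 11 * 11 * 11 * 11 * 11 * 11 * 11 * pw(11, 2)
= 11 * 11 * 11 * 11 * 11 * 11 * 11 * 11 * 11 * pw(11, 1)
= 11 * 11 * 11 * 11 * 11 * 11 * 11 * 11 * 11 * 11 * pw(11, 0)
= 11 * 11 * 11 * 11 * 11 * 11 * 11 * 11 * 11 * 11 * 1
= 25937424601

25937424601


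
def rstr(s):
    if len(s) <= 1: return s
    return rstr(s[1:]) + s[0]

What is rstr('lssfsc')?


rstr('lssfsc') = rstr('ssfsc') + 'l'
rstr('ssfsc') = rstr('sfsc') + 's'
rstr('sfsc') = rstr('fsc') + 's'
rstr('fsc') = rstr('sc') + 'f'
rstr('sc') = rstr('c') + 's'
rstr('c') = 'c'  (base case)
Concatenating: 'c' + 's' + 'f' + 's' + 's' + 'l' = 'csfssl'

csfssl


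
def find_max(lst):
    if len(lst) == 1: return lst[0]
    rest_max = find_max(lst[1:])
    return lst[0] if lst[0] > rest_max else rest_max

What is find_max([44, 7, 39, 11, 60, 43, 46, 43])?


find_max([44, 7, 39, 11, 60, 43, 46, 43]): compare 44 with find_max([7, 39, 11, 60, 43, 46, 43])
find_max([7, 39, 11, 60, 43, 46, 43]): compare 7 with find_max([39, 11, 60, 43, 46, 43])
find_max([39, 11, 60, 43, 46, 43]): compare 39 with find_max([11, 60, 43, 46, 43])
find_max([11, 60, 43, 46, 43]): compare 11 with find_max([60, 43, 46, 43])
find_max([60, 43, 46, 43]): compare 60 with find_max([43, 46, 43])
find_max([43, 46, 43]): compare 43 with find_max([46, 43])
find_max([46, 43]): compare 46 with find_max([43])
find_max([43]) = 43  (base case)
Compare 46 with 43 -> 46
Compare 43 with 46 -> 46
Compare 60 with 46 -> 60
Compare 11 with 60 -> 60
Compare 39 with 60 -> 60
Compare 7 with 60 -> 60
Compare 44 with 60 -> 60

60


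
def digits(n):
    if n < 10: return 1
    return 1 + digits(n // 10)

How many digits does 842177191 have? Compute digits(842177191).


digits(842177191) = 1 + digits(84217719)
digits(84217719) = 1 + digits(8421771)
digits(8421771) = 1 + digits(842177)
digits(842177) = 1 + digits(84217)
digits(84217) = 1 + digits(8421)
digits(8421) = 1 + digits(842)
digits(842) = 1 + digits(84)
digits(84) = 1 + digits(8)
digits(8) = 1  (base case: 8 < 10)
Unwinding: 1 + 1 + 1 + 1 + 1 + 1 + 1 + 1 + 1 = 9

9


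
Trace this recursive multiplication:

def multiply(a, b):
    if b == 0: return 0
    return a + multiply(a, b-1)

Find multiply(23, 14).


multiply(23, 14) = 23 + multiply(23, 13)
multiply(23, 13) = 23 + multiply(23, 12)
multiply(23, 12) = 23 + multiply(23, 11)
multiply(23, 11) = 23 + multiply(23, 10)
multiply(23, 10) = 23 + multiply(23, 9)
multiply(23, 9) = 23 + multiply(23, 8)
multiply(23, 8) = 23 + multiply(23, 7)
multiply(23, 7) = 23 + multiply(23, 6)
multiply(23, 6) = 23 + multiply(23, 5)
multiply(23, 5) = 23 + multiply(23, 4)
multiply(23, 4) = 23 + multiply(23, 3)
multiply(23, 3) = 23 + multiply(23, 2)
multiply(23, 2) = 23 + multiply(23, 1)
multiply(23, 1) = 23 + multiply(23, 0)
multiply(23, 0) = 0  (base case)
Total: 23 + 23 + 23 + 23 + 23 + 23 + 23 + 23 + 23 + 23 + 23 + 23 + 23 + 23 + 0 = 322

322
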